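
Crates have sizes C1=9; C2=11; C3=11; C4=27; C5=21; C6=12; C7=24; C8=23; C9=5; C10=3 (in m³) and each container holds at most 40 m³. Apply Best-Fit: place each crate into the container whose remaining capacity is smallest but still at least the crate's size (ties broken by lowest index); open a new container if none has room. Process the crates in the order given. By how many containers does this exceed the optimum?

Best-Fit: [9,11,11,5,3] [27,12] [21] [24] [23] → 5 containers.
Total size 146 m³; any packing needs at least ⌈146/40⌉ = 4 containers.
An optimal packing achieves that bound: [27,12] [24,11,5] [23,11,3] [21,9] → 4 containers.
Excess: 5 − 4 = 1.

1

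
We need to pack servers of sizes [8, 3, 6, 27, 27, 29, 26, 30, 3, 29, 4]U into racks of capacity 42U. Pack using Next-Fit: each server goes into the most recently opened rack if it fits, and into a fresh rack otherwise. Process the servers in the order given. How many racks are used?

7 racks

Put 8U in rack 1; 34U remain.
Put 3U in rack 1; 31U remain.
Put 6U in rack 1; 25U remain.
Put 27U in rack 2; 15U remain.
Put 27U in rack 3; 15U remain.
Put 29U in rack 4; 13U remain.
Put 26U in rack 5; 16U remain.
Put 30U in rack 6; 12U remain.
Put 3U in rack 6; 9U remain.
Put 29U in rack 7; 13U remain.
Put 4U in rack 7; 9U remain.
Final racks: [8,3,6] [27] [27] [29] [26] [30,3] [29,4].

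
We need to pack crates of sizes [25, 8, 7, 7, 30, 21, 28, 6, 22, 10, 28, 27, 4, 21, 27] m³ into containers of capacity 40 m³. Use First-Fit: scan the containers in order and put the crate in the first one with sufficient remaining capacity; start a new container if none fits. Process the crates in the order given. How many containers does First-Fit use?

25 m³ → container 1 (remaining 15 m³)
8 m³ → container 1 (remaining 7 m³)
7 m³ → container 1 (remaining 0 m³)
7 m³ → container 2 (remaining 33 m³)
30 m³ → container 2 (remaining 3 m³)
21 m³ → container 3 (remaining 19 m³)
28 m³ → container 4 (remaining 12 m³)
6 m³ → container 3 (remaining 13 m³)
22 m³ → container 5 (remaining 18 m³)
10 m³ → container 3 (remaining 3 m³)
28 m³ → container 6 (remaining 12 m³)
27 m³ → container 7 (remaining 13 m³)
4 m³ → container 4 (remaining 8 m³)
21 m³ → container 8 (remaining 19 m³)
27 m³ → container 9 (remaining 13 m³)
Final containers: [25,8,7] [7,30] [21,6,10] [28,4] [22] [28] [27] [21] [27].

9 containers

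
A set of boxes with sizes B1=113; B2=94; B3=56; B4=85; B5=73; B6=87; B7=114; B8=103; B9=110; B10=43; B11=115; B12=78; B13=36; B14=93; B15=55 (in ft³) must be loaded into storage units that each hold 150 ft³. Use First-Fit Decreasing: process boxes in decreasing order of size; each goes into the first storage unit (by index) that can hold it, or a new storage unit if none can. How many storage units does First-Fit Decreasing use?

11

Sorted descending: 115, 114, 113, 110, 103, 94, 93, 87, 85, 78, 73, 56, 55, 43, 36.
115 ft³ → storage unit 1 (remaining 35 ft³)
114 ft³ → storage unit 2 (remaining 36 ft³)
113 ft³ → storage unit 3 (remaining 37 ft³)
110 ft³ → storage unit 4 (remaining 40 ft³)
103 ft³ → storage unit 5 (remaining 47 ft³)
94 ft³ → storage unit 6 (remaining 56 ft³)
93 ft³ → storage unit 7 (remaining 57 ft³)
87 ft³ → storage unit 8 (remaining 63 ft³)
85 ft³ → storage unit 9 (remaining 65 ft³)
78 ft³ → storage unit 10 (remaining 72 ft³)
73 ft³ → storage unit 11 (remaining 77 ft³)
56 ft³ → storage unit 6 (remaining 0 ft³)
55 ft³ → storage unit 7 (remaining 2 ft³)
43 ft³ → storage unit 5 (remaining 4 ft³)
36 ft³ → storage unit 2 (remaining 0 ft³)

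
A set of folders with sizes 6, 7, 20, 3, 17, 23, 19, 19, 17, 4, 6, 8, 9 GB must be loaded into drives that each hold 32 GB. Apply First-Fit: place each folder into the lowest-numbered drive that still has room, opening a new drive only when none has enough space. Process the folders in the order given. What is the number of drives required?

6 GB → drive 1 (remaining 26 GB)
7 GB → drive 1 (remaining 19 GB)
20 GB → drive 2 (remaining 12 GB)
3 GB → drive 1 (remaining 16 GB)
17 GB → drive 3 (remaining 15 GB)
23 GB → drive 4 (remaining 9 GB)
19 GB → drive 5 (remaining 13 GB)
19 GB → drive 6 (remaining 13 GB)
17 GB → drive 7 (remaining 15 GB)
4 GB → drive 1 (remaining 12 GB)
6 GB → drive 1 (remaining 6 GB)
8 GB → drive 2 (remaining 4 GB)
9 GB → drive 3 (remaining 6 GB)
Final drives: [6,7,3,4,6] [20,8] [17,9] [23] [19] [19] [17].

7 drives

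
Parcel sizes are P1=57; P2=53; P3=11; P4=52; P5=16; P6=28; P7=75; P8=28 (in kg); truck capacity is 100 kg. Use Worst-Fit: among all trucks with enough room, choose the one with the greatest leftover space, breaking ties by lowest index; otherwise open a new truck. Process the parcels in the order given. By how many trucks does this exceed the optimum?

0

Worst-Fit: [57,28] [53,11,28] [52,16] [75] → 4 trucks.
Total size 320 kg; any packing needs at least ⌈320/100⌉ = 4 trucks.
So 4 is already optimal.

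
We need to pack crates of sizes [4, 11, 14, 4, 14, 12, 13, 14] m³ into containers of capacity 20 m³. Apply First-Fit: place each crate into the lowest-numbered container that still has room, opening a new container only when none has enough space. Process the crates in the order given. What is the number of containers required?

4 m³ → container 1 (remaining 16 m³)
11 m³ → container 1 (remaining 5 m³)
14 m³ → container 2 (remaining 6 m³)
4 m³ → container 1 (remaining 1 m³)
14 m³ → container 3 (remaining 6 m³)
12 m³ → container 4 (remaining 8 m³)
13 m³ → container 5 (remaining 7 m³)
14 m³ → container 6 (remaining 6 m³)
Final containers: [4,11,4] [14] [14] [12] [13] [14].

6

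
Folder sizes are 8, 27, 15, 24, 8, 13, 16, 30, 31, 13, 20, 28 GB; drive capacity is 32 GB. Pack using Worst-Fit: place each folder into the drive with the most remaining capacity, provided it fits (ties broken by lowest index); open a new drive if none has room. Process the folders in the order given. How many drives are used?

Put 8 GB in drive 1; 24 GB remain.
Put 27 GB in drive 2; 5 GB remain.
Put 15 GB in drive 1; 9 GB remain.
Put 24 GB in drive 3; 8 GB remain.
Put 8 GB in drive 1; 1 GB remain.
Put 13 GB in drive 4; 19 GB remain.
Put 16 GB in drive 4; 3 GB remain.
Put 30 GB in drive 5; 2 GB remain.
Put 31 GB in drive 6; 1 GB remain.
Put 13 GB in drive 7; 19 GB remain.
Put 20 GB in drive 8; 12 GB remain.
Put 28 GB in drive 9; 4 GB remain.

9 drives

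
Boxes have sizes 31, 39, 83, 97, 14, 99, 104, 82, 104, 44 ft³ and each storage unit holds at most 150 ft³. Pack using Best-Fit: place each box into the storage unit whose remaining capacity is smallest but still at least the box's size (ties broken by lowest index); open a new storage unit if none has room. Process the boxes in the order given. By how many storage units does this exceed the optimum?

Best-Fit: [31,39] [83] [97,14] [99] [104,44] [82] [104] → 7 storage units.
6 boxes exceed 75 ft³ (half the capacity), and no two of those can share a storage unit, so at least 6 storage units are needed.
An optimal packing achieves that bound: [104,44] [104,39] [99,31,14] [97] [83] [82] → 6 storage units.
Excess: 7 − 6 = 1.

1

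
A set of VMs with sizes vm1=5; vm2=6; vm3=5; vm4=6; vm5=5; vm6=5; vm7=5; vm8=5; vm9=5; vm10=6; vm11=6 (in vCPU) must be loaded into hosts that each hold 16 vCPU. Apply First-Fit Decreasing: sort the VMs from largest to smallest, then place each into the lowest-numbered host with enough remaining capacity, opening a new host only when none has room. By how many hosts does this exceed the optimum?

1

First-Fit Decreasing: [6,6] [6,6] [5,5,5] [5,5,5] [5] → 5 hosts.
Total size 59 vCPU; any packing needs at least ⌈59/16⌉ = 4 hosts.
An optimal packing achieves that bound: [6,6] [6,5,5] [6,5,5] [5,5,5] → 4 hosts.
Excess: 5 − 4 = 1.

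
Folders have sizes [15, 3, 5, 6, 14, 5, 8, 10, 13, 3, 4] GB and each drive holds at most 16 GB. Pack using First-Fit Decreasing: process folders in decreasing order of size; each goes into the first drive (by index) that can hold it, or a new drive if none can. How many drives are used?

Sorted descending: 15, 14, 13, 10, 8, 6, 5, 5, 4, 3, 3.
Put 15 GB in drive 1; 1 GB remain.
Put 14 GB in drive 2; 2 GB remain.
Put 13 GB in drive 3; 3 GB remain.
Put 10 GB in drive 4; 6 GB remain.
Put 8 GB in drive 5; 8 GB remain.
Put 6 GB in drive 4; 0 GB remain.
Put 5 GB in drive 5; 3 GB remain.
Put 5 GB in drive 6; 11 GB remain.
Put 4 GB in drive 6; 7 GB remain.
Put 3 GB in drive 3; 0 GB remain.
Put 3 GB in drive 5; 0 GB remain.

6 drives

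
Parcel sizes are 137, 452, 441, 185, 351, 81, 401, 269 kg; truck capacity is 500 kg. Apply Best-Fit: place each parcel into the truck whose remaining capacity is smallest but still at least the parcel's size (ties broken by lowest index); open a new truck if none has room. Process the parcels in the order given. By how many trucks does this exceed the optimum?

Best-Fit: [137,185] [452] [441] [351,81] [401] [269] → 6 trucks.
Total size 2317 kg; any packing needs at least ⌈2317/500⌉ = 5 trucks.
An optimal packing achieves that bound: [452] [441] [401,81] [351,137] [269,185] → 5 trucks.
Excess: 6 − 5 = 1.

1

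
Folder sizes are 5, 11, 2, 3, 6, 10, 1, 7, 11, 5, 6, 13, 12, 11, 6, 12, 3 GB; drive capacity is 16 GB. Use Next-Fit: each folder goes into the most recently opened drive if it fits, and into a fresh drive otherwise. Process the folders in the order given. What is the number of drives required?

11

drive 1: place 5 GB, 11 GB left
drive 1: place 11 GB, 0 GB left
drive 2: place 2 GB, 14 GB left
drive 2: place 3 GB, 11 GB left
drive 2: place 6 GB, 5 GB left
drive 3: place 10 GB, 6 GB left
drive 3: place 1 GB, 5 GB left
drive 4: place 7 GB, 9 GB left
drive 5: place 11 GB, 5 GB left
drive 5: place 5 GB, 0 GB left
drive 6: place 6 GB, 10 GB left
drive 7: place 13 GB, 3 GB left
drive 8: place 12 GB, 4 GB left
drive 9: place 11 GB, 5 GB left
drive 10: place 6 GB, 10 GB left
drive 11: place 12 GB, 4 GB left
drive 11: place 3 GB, 1 GB left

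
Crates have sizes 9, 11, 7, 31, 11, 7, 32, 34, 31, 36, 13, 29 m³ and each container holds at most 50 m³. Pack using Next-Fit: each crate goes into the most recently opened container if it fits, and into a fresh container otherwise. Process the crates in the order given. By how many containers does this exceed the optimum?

Next-Fit: [9,11,7] [31,11,7] [32] [34] [31] [36,13] [29] → 7 containers.
Total size 251 m³; any packing needs at least ⌈251/50⌉ = 6 containers.
An optimal packing achieves that bound: [36,13] [34,11] [32,11,7] [31,9,7] [31] [29] → 6 containers.
Excess: 7 − 6 = 1.

1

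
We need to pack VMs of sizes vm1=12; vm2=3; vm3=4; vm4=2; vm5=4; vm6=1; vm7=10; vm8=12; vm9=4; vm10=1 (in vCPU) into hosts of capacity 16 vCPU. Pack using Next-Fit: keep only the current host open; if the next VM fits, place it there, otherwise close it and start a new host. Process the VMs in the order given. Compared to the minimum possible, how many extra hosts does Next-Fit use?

1

Next-Fit: [12,3] [4,2,4,1] [10] [12,4] [1] → 5 hosts.
Total size 53 vCPU; any packing needs at least ⌈53/16⌉ = 4 hosts.
An optimal packing achieves that bound: [12,4] [12,4] [10,4,2] [3,1,1] → 4 hosts.
Excess: 5 − 4 = 1.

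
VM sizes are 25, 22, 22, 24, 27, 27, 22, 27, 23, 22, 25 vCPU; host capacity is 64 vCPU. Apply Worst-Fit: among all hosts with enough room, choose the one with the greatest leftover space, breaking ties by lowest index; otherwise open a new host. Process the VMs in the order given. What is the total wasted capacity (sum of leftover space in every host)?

118

Put 25 vCPU in host 1; 39 vCPU remain.
Put 22 vCPU in host 1; 17 vCPU remain.
Put 22 vCPU in host 2; 42 vCPU remain.
Put 24 vCPU in host 2; 18 vCPU remain.
Put 27 vCPU in host 3; 37 vCPU remain.
Put 27 vCPU in host 3; 10 vCPU remain.
Put 22 vCPU in host 4; 42 vCPU remain.
Put 27 vCPU in host 4; 15 vCPU remain.
Put 23 vCPU in host 5; 41 vCPU remain.
Put 22 vCPU in host 5; 19 vCPU remain.
Put 25 vCPU in host 6; 39 vCPU remain.
6 hosts × 64 vCPU = 384 vCPU; used 266 vCPU; unused 118 vCPU.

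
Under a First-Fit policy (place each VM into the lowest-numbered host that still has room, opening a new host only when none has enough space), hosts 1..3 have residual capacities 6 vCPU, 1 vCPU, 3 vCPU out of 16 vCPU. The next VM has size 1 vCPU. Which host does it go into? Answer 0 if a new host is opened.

1

Hosts with room: host 1 (6 vCPU), host 2 (1 vCPU), host 3 (3 vCPU).
The first with room is host 1.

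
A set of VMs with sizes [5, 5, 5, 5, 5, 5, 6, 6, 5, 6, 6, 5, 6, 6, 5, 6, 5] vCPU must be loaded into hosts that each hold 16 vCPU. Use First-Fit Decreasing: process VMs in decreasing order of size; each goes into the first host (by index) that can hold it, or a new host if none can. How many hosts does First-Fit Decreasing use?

Sorted descending: 6, 6, 6, 6, 6, 6, 6, 5, 5, 5, 5, 5, 5, 5, 5, 5, 5.
Put 6 vCPU in host 1; 10 vCPU remain.
Put 6 vCPU in host 1; 4 vCPU remain.
Put 6 vCPU in host 2; 10 vCPU remain.
Put 6 vCPU in host 2; 4 vCPU remain.
Put 6 vCPU in host 3; 10 vCPU remain.
Put 6 vCPU in host 3; 4 vCPU remain.
Put 6 vCPU in host 4; 10 vCPU remain.
Put 5 vCPU in host 4; 5 vCPU remain.
Put 5 vCPU in host 4; 0 vCPU remain.
Put 5 vCPU in host 5; 11 vCPU remain.
Put 5 vCPU in host 5; 6 vCPU remain.
Put 5 vCPU in host 5; 1 vCPU remain.
Put 5 vCPU in host 6; 11 vCPU remain.
Put 5 vCPU in host 6; 6 vCPU remain.
Put 5 vCPU in host 6; 1 vCPU remain.
Put 5 vCPU in host 7; 11 vCPU remain.
Put 5 vCPU in host 7; 6 vCPU remain.
Final hosts: [6,6] [6,6] [6,6] [6,5,5] [5,5,5] [5,5,5] [5,5].

7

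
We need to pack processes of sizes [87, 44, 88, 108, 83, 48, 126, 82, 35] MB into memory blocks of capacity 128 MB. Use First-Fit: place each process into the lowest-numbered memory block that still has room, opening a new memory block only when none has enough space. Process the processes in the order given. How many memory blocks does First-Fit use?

87 MB → memory block 1 (remaining 41 MB)
44 MB → memory block 2 (remaining 84 MB)
88 MB → memory block 3 (remaining 40 MB)
108 MB → memory block 4 (remaining 20 MB)
83 MB → memory block 2 (remaining 1 MB)
48 MB → memory block 5 (remaining 80 MB)
126 MB → memory block 6 (remaining 2 MB)
82 MB → memory block 7 (remaining 46 MB)
35 MB → memory block 1 (remaining 6 MB)

7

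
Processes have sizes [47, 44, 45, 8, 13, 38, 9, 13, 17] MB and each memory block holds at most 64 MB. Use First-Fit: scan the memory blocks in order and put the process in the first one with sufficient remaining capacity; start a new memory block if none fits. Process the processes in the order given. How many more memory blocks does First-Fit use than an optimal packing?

First-Fit: [47,8,9] [44,13] [45,13] [38,17] → 4 memory blocks.
Total size 234 MB; any packing needs at least ⌈234/64⌉ = 4 memory blocks.
So 4 is already optimal.

0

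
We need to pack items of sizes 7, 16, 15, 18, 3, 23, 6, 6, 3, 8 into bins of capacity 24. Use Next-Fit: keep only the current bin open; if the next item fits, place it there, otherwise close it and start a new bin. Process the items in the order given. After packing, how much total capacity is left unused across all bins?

bin 1: place 7, 17 left
bin 1: place 16, 1 left
bin 2: place 15, 9 left
bin 3: place 18, 6 left
bin 3: place 3, 3 left
bin 4: place 23, 1 left
bin 5: place 6, 18 left
bin 5: place 6, 12 left
bin 5: place 3, 9 left
bin 5: place 8, 1 left
5 bins × 24 = 120; used 105; unused 15.

15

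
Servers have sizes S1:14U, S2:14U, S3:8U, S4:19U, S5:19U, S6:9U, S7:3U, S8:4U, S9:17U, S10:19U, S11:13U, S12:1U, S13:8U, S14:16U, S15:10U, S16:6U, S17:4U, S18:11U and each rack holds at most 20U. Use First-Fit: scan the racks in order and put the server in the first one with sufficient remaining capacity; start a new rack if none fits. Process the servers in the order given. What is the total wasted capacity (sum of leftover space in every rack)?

S1 (14U) → rack 1 (remaining 6U)
S2 (14U) → rack 2 (remaining 6U)
S3 (8U) → rack 3 (remaining 12U)
S4 (19U) → rack 4 (remaining 1U)
S5 (19U) → rack 5 (remaining 1U)
S6 (9U) → rack 3 (remaining 3U)
S7 (3U) → rack 1 (remaining 3U)
S8 (4U) → rack 2 (remaining 2U)
S9 (17U) → rack 6 (remaining 3U)
S10 (19U) → rack 7 (remaining 1U)
S11 (13U) → rack 8 (remaining 7U)
S12 (1U) → rack 1 (remaining 2U)
S13 (8U) → rack 9 (remaining 12U)
S14 (16U) → rack 10 (remaining 4U)
S15 (10U) → rack 9 (remaining 2U)
S16 (6U) → rack 8 (remaining 1U)
S17 (4U) → rack 10 (remaining 0U)
S18 (11U) → rack 11 (remaining 9U)
11 racks × 20U = 220U; used 195U; unused 25U.

25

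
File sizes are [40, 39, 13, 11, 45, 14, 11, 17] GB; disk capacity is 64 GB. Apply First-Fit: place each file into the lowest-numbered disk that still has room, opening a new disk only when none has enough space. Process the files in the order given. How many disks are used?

40 GB → disk 1 (remaining 24 GB)
39 GB → disk 2 (remaining 25 GB)
13 GB → disk 1 (remaining 11 GB)
11 GB → disk 1 (remaining 0 GB)
45 GB → disk 3 (remaining 19 GB)
14 GB → disk 2 (remaining 11 GB)
11 GB → disk 2 (remaining 0 GB)
17 GB → disk 3 (remaining 2 GB)
Final disks: [40,13,11] [39,14,11] [45,17].

3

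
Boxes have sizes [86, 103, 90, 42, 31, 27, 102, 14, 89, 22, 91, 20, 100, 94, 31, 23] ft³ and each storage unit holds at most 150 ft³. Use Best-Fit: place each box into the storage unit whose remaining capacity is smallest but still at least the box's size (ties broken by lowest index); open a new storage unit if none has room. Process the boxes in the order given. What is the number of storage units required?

Put 86 ft³ in storage unit 1; 64 ft³ remain.
Put 103 ft³ in storage unit 2; 47 ft³ remain.
Put 90 ft³ in storage unit 3; 60 ft³ remain.
Put 42 ft³ in storage unit 2; 5 ft³ remain.
Put 31 ft³ in storage unit 3; 29 ft³ remain.
Put 27 ft³ in storage unit 3; 2 ft³ remain.
Put 102 ft³ in storage unit 4; 48 ft³ remain.
Put 14 ft³ in storage unit 4; 34 ft³ remain.
Put 89 ft³ in storage unit 5; 61 ft³ remain.
Put 22 ft³ in storage unit 4; 12 ft³ remain.
Put 91 ft³ in storage unit 6; 59 ft³ remain.
Put 20 ft³ in storage unit 6; 39 ft³ remain.
Put 100 ft³ in storage unit 7; 50 ft³ remain.
Put 94 ft³ in storage unit 8; 56 ft³ remain.
Put 31 ft³ in storage unit 6; 8 ft³ remain.
Put 23 ft³ in storage unit 7; 27 ft³ remain.
Final storage units: [86] [103,42] [90,31,27] [102,14,22] [89] [91,20,31] [100,23] [94].

8 storage units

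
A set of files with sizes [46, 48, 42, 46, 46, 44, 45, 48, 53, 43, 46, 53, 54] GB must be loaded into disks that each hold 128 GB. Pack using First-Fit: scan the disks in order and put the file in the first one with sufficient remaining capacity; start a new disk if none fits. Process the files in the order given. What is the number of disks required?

Put 46 GB in disk 1; 82 GB remain.
Put 48 GB in disk 1; 34 GB remain.
Put 42 GB in disk 2; 86 GB remain.
Put 46 GB in disk 2; 40 GB remain.
Put 46 GB in disk 3; 82 GB remain.
Put 44 GB in disk 3; 38 GB remain.
Put 45 GB in disk 4; 83 GB remain.
Put 48 GB in disk 4; 35 GB remain.
Put 53 GB in disk 5; 75 GB remain.
Put 43 GB in disk 5; 32 GB remain.
Put 46 GB in disk 6; 82 GB remain.
Put 53 GB in disk 6; 29 GB remain.
Put 54 GB in disk 7; 74 GB remain.

7 disks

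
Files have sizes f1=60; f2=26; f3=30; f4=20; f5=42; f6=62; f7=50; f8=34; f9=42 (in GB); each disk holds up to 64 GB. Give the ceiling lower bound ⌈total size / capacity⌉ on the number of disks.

Total size = 60 + 26 + 30 + 20 + 42 + 62 + 50 + 34 + 42 = 366 GB.
⌈366 / 64⌉ = 6.

6 disks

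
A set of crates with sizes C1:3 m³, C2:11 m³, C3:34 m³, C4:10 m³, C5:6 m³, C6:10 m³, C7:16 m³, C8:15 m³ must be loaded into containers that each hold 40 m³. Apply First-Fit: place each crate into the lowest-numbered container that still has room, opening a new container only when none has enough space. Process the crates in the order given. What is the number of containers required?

container 1: place C1 (3 m³), 37 m³ left
container 1: place C2 (11 m³), 26 m³ left
container 2: place C3 (34 m³), 6 m³ left
container 1: place C4 (10 m³), 16 m³ left
container 1: place C5 (6 m³), 10 m³ left
container 1: place C6 (10 m³), 0 m³ left
container 3: place C7 (16 m³), 24 m³ left
container 3: place C8 (15 m³), 9 m³ left

3 containers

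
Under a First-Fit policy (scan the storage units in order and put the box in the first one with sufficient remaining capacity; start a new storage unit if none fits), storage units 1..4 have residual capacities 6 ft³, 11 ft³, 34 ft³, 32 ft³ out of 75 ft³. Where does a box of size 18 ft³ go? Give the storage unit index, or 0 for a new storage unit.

Storage units with room: storage unit 3 (34 ft³), storage unit 4 (32 ft³).
The first with room is storage unit 3.

3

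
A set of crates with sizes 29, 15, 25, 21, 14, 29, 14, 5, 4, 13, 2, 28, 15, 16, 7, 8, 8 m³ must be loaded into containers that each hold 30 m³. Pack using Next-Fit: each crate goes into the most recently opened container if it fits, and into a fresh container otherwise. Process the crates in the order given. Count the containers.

container 1: place 29 m³, 1 m³ left
container 2: place 15 m³, 15 m³ left
container 3: place 25 m³, 5 m³ left
container 4: place 21 m³, 9 m³ left
container 5: place 14 m³, 16 m³ left
container 6: place 29 m³, 1 m³ left
container 7: place 14 m³, 16 m³ left
container 7: place 5 m³, 11 m³ left
container 7: place 4 m³, 7 m³ left
container 8: place 13 m³, 17 m³ left
container 8: place 2 m³, 15 m³ left
container 9: place 28 m³, 2 m³ left
container 10: place 15 m³, 15 m³ left
container 11: place 16 m³, 14 m³ left
container 11: place 7 m³, 7 m³ left
container 12: place 8 m³, 22 m³ left
container 12: place 8 m³, 14 m³ left

12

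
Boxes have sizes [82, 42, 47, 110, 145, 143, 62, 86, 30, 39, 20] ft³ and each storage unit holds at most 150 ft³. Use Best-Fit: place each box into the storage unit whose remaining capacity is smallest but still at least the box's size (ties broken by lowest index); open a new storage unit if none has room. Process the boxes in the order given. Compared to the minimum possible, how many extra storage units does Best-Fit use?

Best-Fit: [82,42,20] [47,62,39] [110,30] [145] [143] [86] → 6 storage units.
Total size 806 ft³; any packing needs at least ⌈806/150⌉ = 6 storage units.
So 6 is already optimal.

0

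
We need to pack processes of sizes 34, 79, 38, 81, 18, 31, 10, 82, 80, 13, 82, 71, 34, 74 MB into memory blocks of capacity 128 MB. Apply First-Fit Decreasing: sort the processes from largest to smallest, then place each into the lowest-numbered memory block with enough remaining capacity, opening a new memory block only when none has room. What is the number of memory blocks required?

Sorted descending: 82, 82, 81, 80, 79, 74, 71, 38, 34, 34, 31, 18, 13, 10.
memory block 1: place 82 MB, 46 MB left
memory block 2: place 82 MB, 46 MB left
memory block 3: place 81 MB, 47 MB left
memory block 4: place 80 MB, 48 MB left
memory block 5: place 79 MB, 49 MB left
memory block 6: place 74 MB, 54 MB left
memory block 7: place 71 MB, 57 MB left
memory block 1: place 38 MB, 8 MB left
memory block 2: place 34 MB, 12 MB left
memory block 3: place 34 MB, 13 MB left
memory block 4: place 31 MB, 17 MB left
memory block 5: place 18 MB, 31 MB left
memory block 3: place 13 MB, 0 MB left
memory block 2: place 10 MB, 2 MB left
Final memory blocks: [82,38] [82,34,10] [81,34,13] [80,31] [79,18] [74] [71].

7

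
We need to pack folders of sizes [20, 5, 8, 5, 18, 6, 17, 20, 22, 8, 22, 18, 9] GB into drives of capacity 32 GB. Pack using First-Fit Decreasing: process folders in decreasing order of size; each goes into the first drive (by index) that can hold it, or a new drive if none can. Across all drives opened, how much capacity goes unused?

46

Sorted descending: 22, 22, 20, 20, 18, 18, 17, 9, 8, 8, 6, 5, 5.
22 GB → drive 1 (remaining 10 GB)
22 GB → drive 2 (remaining 10 GB)
20 GB → drive 3 (remaining 12 GB)
20 GB → drive 4 (remaining 12 GB)
18 GB → drive 5 (remaining 14 GB)
18 GB → drive 6 (remaining 14 GB)
17 GB → drive 7 (remaining 15 GB)
9 GB → drive 1 (remaining 1 GB)
8 GB → drive 2 (remaining 2 GB)
8 GB → drive 3 (remaining 4 GB)
6 GB → drive 4 (remaining 6 GB)
5 GB → drive 4 (remaining 1 GB)
5 GB → drive 5 (remaining 9 GB)
7 drives × 32 GB = 224 GB; used 178 GB; unused 46 GB.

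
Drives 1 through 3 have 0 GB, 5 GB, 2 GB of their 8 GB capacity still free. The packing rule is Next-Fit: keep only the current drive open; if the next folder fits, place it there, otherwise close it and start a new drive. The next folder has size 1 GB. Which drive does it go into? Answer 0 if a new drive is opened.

3

Next-Fit only looks at drive 3, which has 2 GB free.
1 GB fits there.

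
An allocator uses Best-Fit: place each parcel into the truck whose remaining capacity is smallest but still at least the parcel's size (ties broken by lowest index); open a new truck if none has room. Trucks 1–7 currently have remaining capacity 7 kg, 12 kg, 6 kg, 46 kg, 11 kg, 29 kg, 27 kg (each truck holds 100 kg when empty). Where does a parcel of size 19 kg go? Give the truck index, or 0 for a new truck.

Trucks with room: truck 4 (46 kg), truck 6 (29 kg), truck 7 (27 kg).
Tightest fit is truck 7 with 27 kg free.

7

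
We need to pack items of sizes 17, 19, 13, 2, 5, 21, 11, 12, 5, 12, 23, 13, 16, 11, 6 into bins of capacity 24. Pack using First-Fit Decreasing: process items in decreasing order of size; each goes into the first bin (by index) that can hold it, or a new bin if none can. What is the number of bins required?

8 bins

Sorted descending: 23, 21, 19, 17, 16, 13, 13, 12, 12, 11, 11, 6, 5, 5, 2.
23 → bin 1 (remaining 1)
21 → bin 2 (remaining 3)
19 → bin 3 (remaining 5)
17 → bin 4 (remaining 7)
16 → bin 5 (remaining 8)
13 → bin 6 (remaining 11)
13 → bin 7 (remaining 11)
12 → bin 8 (remaining 12)
12 → bin 8 (remaining 0)
11 → bin 6 (remaining 0)
11 → bin 7 (remaining 0)
6 → bin 4 (remaining 1)
5 → bin 3 (remaining 0)
5 → bin 5 (remaining 3)
2 → bin 2 (remaining 1)
Final bins: [23] [21,2] [19,5] [17,6] [16,5] [13,11] [13,11] [12,12].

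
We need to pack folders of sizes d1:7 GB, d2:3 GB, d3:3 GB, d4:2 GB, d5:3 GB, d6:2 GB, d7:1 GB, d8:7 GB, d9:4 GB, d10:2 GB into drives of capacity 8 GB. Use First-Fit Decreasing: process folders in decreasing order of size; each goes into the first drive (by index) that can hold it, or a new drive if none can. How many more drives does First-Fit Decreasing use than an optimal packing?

0

First-Fit Decreasing: [7,1] [7] [4,3] [3,3,2] [2,2] → 5 drives.
Total size 34 GB; any packing needs at least ⌈34/8⌉ = 5 drives.
So 5 is already optimal.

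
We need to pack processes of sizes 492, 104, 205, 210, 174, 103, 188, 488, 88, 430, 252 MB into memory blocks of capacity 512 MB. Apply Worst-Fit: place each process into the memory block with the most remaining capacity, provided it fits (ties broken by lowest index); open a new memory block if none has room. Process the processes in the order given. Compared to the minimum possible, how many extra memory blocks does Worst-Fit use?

1

Worst-Fit: [492] [104,205,103] [210,174] [188,88] [488] [430] [252] → 7 memory blocks.
Total size 2734 MB; any packing needs at least ⌈2734/512⌉ = 6 memory blocks.
An optimal packing achieves that bound: [492] [488] [430] [252,210] [205,188,104] [174,103,88] → 6 memory blocks.
Excess: 7 − 6 = 1.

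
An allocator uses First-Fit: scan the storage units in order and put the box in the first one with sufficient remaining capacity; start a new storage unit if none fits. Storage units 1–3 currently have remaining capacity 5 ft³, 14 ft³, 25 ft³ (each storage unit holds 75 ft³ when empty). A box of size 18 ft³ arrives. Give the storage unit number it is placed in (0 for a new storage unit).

Storage units with room: storage unit 3 (25 ft³).
The first with room is storage unit 3.

3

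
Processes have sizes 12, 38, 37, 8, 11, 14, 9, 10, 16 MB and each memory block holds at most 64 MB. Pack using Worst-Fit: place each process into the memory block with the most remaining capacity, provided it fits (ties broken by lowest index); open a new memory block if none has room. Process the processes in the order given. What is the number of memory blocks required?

3

12 MB → memory block 1 (remaining 52 MB)
38 MB → memory block 1 (remaining 14 MB)
37 MB → memory block 2 (remaining 27 MB)
8 MB → memory block 2 (remaining 19 MB)
11 MB → memory block 2 (remaining 8 MB)
14 MB → memory block 1 (remaining 0 MB)
9 MB → memory block 3 (remaining 55 MB)
10 MB → memory block 3 (remaining 45 MB)
16 MB → memory block 3 (remaining 29 MB)
Final memory blocks: [12,38,14] [37,8,11] [9,10,16].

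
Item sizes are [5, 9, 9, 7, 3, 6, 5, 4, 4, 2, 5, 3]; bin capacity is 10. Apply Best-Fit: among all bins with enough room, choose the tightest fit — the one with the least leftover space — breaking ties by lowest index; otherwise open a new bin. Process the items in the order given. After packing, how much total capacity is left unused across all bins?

8

Put 5 in bin 1; 5 remain.
Put 9 in bin 2; 1 remain.
Put 9 in bin 3; 1 remain.
Put 7 in bin 4; 3 remain.
Put 3 in bin 4; 0 remain.
Put 6 in bin 5; 4 remain.
Put 5 in bin 1; 0 remain.
Put 4 in bin 5; 0 remain.
Put 4 in bin 6; 6 remain.
Put 2 in bin 6; 4 remain.
Put 5 in bin 7; 5 remain.
Put 3 in bin 6; 1 remain.
7 bins × 10 = 70; used 62; unused 8.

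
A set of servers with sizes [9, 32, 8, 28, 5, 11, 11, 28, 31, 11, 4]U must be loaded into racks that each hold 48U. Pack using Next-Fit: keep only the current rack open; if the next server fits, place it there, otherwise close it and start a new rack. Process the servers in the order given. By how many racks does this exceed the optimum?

Next-Fit: [9,32] [8,28,5] [11,11] [28] [31,11,4] → 5 racks.
Total size 178U; any packing needs at least ⌈178/48⌉ = 4 racks.
An optimal packing achieves that bound: [32,11,5] [31,11,4] [28,11,9] [28,8] → 4 racks.
Excess: 5 − 4 = 1.

1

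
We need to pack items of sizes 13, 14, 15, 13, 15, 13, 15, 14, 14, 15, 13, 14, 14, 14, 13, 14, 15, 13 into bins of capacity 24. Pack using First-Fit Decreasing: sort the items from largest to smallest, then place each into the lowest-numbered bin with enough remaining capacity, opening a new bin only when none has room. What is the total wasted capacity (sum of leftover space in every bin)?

Sorted descending: 15, 15, 15, 15, 15, 14, 14, 14, 14, 14, 14, 14, 13, 13, 13, 13, 13, 13.
bin 1: place 15, 9 left
bin 2: place 15, 9 left
bin 3: place 15, 9 left
bin 4: place 15, 9 left
bin 5: place 15, 9 left
bin 6: place 14, 10 left
bin 7: place 14, 10 left
bin 8: place 14, 10 left
bin 9: place 14, 10 left
bin 10: place 14, 10 left
bin 11: place 14, 10 left
bin 12: place 14, 10 left
bin 13: place 13, 11 left
bin 14: place 13, 11 left
bin 15: place 13, 11 left
bin 16: place 13, 11 left
bin 17: place 13, 11 left
bin 18: place 13, 11 left
18 bins × 24 = 432; used 251; unused 181.

181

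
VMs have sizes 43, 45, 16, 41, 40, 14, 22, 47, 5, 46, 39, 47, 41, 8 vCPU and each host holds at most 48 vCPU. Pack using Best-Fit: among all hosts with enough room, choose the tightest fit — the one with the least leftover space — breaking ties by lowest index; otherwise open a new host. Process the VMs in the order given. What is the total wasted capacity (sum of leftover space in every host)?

host 1: place 43 vCPU, 5 vCPU left
host 2: place 45 vCPU, 3 vCPU left
host 3: place 16 vCPU, 32 vCPU left
host 4: place 41 vCPU, 7 vCPU left
host 5: place 40 vCPU, 8 vCPU left
host 3: place 14 vCPU, 18 vCPU left
host 6: place 22 vCPU, 26 vCPU left
host 7: place 47 vCPU, 1 vCPU left
host 1: place 5 vCPU, 0 vCPU left
host 8: place 46 vCPU, 2 vCPU left
host 9: place 39 vCPU, 9 vCPU left
host 10: place 47 vCPU, 1 vCPU left
host 11: place 41 vCPU, 7 vCPU left
host 5: place 8 vCPU, 0 vCPU left
11 hosts × 48 vCPU = 528 vCPU; used 454 vCPU; unused 74 vCPU.

74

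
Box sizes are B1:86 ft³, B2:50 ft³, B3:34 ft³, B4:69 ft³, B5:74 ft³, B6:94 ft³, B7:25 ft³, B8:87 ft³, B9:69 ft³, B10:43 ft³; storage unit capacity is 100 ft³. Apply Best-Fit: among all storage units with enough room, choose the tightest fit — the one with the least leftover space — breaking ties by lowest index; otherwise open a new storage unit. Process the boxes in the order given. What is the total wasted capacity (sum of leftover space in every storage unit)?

storage unit 1: place B1 (86 ft³), 14 ft³ left
storage unit 2: place B2 (50 ft³), 50 ft³ left
storage unit 2: place B3 (34 ft³), 16 ft³ left
storage unit 3: place B4 (69 ft³), 31 ft³ left
storage unit 4: place B5 (74 ft³), 26 ft³ left
storage unit 5: place B6 (94 ft³), 6 ft³ left
storage unit 4: place B7 (25 ft³), 1 ft³ left
storage unit 6: place B8 (87 ft³), 13 ft³ left
storage unit 7: place B9 (69 ft³), 31 ft³ left
storage unit 8: place B10 (43 ft³), 57 ft³ left
8 storage units × 100 ft³ = 800 ft³; used 631 ft³; unused 169 ft³.

169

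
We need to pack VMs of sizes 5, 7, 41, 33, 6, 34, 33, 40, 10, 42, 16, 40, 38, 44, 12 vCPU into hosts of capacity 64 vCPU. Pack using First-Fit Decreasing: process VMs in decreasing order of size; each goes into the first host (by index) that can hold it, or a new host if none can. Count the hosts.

9

Sorted descending: 44, 42, 41, 40, 40, 38, 34, 33, 33, 16, 12, 10, 7, 6, 5.
host 1: place 44 vCPU, 20 vCPU left
host 2: place 42 vCPU, 22 vCPU left
host 3: place 41 vCPU, 23 vCPU left
host 4: place 40 vCPU, 24 vCPU left
host 5: place 40 vCPU, 24 vCPU left
host 6: place 38 vCPU, 26 vCPU left
host 7: place 34 vCPU, 30 vCPU left
host 8: place 33 vCPU, 31 vCPU left
host 9: place 33 vCPU, 31 vCPU left
host 1: place 16 vCPU, 4 vCPU left
host 2: place 12 vCPU, 10 vCPU left
host 2: place 10 vCPU, 0 vCPU left
host 3: place 7 vCPU, 16 vCPU left
host 3: place 6 vCPU, 10 vCPU left
host 3: place 5 vCPU, 5 vCPU left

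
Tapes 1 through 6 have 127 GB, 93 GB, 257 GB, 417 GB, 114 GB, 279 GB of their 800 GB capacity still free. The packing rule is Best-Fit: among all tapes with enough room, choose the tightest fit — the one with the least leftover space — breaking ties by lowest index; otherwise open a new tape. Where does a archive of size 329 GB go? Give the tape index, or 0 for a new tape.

4

Tapes with room: tape 4 (417 GB).
Tightest fit is tape 4 with 417 GB free.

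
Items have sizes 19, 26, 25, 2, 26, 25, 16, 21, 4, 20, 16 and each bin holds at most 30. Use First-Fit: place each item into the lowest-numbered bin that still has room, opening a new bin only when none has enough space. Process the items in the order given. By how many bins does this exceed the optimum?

0

First-Fit: [19,2,4] [26] [25] [26] [25] [16] [21] [20] [16] → 9 bins.
9 items exceed 15 (half the capacity), and no two of those can share a bin, so at least 9 bins are needed.
So 9 is already optimal.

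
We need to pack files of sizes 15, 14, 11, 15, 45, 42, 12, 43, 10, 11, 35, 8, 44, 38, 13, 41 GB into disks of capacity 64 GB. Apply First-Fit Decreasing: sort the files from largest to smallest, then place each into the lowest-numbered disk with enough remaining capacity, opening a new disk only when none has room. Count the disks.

7 disks

Sorted descending: 45, 44, 43, 42, 41, 38, 35, 15, 15, 14, 13, 12, 11, 11, 10, 8.
disk 1: place 45 GB, 19 GB left
disk 2: place 44 GB, 20 GB left
disk 3: place 43 GB, 21 GB left
disk 4: place 42 GB, 22 GB left
disk 5: place 41 GB, 23 GB left
disk 6: place 38 GB, 26 GB left
disk 7: place 35 GB, 29 GB left
disk 1: place 15 GB, 4 GB left
disk 2: place 15 GB, 5 GB left
disk 3: place 14 GB, 7 GB left
disk 4: place 13 GB, 9 GB left
disk 5: place 12 GB, 11 GB left
disk 5: place 11 GB, 0 GB left
disk 6: place 11 GB, 15 GB left
disk 6: place 10 GB, 5 GB left
disk 4: place 8 GB, 1 GB left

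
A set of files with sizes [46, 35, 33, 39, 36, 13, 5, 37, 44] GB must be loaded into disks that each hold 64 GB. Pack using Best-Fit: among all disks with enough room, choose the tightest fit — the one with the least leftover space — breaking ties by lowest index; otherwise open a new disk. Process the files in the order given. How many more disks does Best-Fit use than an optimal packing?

Best-Fit: [46,13,5] [35] [33] [39] [36] [37] [44] → 7 disks.
7 files exceed 32 GB (half the capacity), and no two of those can share a disk, so at least 7 disks are needed.
So 7 is already optimal.

0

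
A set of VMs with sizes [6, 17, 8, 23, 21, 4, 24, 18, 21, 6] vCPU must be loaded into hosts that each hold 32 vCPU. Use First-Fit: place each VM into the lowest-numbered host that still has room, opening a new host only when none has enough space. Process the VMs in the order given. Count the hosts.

6

6 vCPU → host 1 (remaining 26 vCPU)
17 vCPU → host 1 (remaining 9 vCPU)
8 vCPU → host 1 (remaining 1 vCPU)
23 vCPU → host 2 (remaining 9 vCPU)
21 vCPU → host 3 (remaining 11 vCPU)
4 vCPU → host 2 (remaining 5 vCPU)
24 vCPU → host 4 (remaining 8 vCPU)
18 vCPU → host 5 (remaining 14 vCPU)
21 vCPU → host 6 (remaining 11 vCPU)
6 vCPU → host 3 (remaining 5 vCPU)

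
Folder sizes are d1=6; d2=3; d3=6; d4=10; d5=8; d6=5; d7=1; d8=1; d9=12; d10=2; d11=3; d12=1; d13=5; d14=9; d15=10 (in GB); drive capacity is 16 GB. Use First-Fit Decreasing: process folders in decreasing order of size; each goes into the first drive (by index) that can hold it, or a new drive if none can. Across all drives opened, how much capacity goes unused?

14

Sorted descending: 12, 10, 10, 9, 8, 6, 6, 5, 5, 3, 3, 2, 1, 1, 1.
Put 12 GB in drive 1; 4 GB remain.
Put 10 GB in drive 2; 6 GB remain.
Put 10 GB in drive 3; 6 GB remain.
Put 9 GB in drive 4; 7 GB remain.
Put 8 GB in drive 5; 8 GB remain.
Put 6 GB in drive 2; 0 GB remain.
Put 6 GB in drive 3; 0 GB remain.
Put 5 GB in drive 4; 2 GB remain.
Put 5 GB in drive 5; 3 GB remain.
Put 3 GB in drive 1; 1 GB remain.
Put 3 GB in drive 5; 0 GB remain.
Put 2 GB in drive 4; 0 GB remain.
Put 1 GB in drive 1; 0 GB remain.
Put 1 GB in drive 6; 15 GB remain.
Put 1 GB in drive 6; 14 GB remain.
6 drives × 16 GB = 96 GB; used 82 GB; unused 14 GB.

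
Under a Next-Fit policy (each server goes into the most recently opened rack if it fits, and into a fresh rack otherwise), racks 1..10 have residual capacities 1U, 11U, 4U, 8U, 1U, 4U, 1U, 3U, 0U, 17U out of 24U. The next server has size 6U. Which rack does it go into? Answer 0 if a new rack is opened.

Next-Fit only looks at rack 10, which has 17U free.
6U fits there.

10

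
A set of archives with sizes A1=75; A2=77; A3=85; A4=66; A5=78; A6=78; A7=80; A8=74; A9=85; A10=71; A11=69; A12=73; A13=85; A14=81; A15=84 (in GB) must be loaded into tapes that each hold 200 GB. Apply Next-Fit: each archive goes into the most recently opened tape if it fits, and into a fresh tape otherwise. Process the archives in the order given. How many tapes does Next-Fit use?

Put A1 (75 GB) in tape 1; 125 GB remain.
Put A2 (77 GB) in tape 1; 48 GB remain.
Put A3 (85 GB) in tape 2; 115 GB remain.
Put A4 (66 GB) in tape 2; 49 GB remain.
Put A5 (78 GB) in tape 3; 122 GB remain.
Put A6 (78 GB) in tape 3; 44 GB remain.
Put A7 (80 GB) in tape 4; 120 GB remain.
Put A8 (74 GB) in tape 4; 46 GB remain.
Put A9 (85 GB) in tape 5; 115 GB remain.
Put A10 (71 GB) in tape 5; 44 GB remain.
Put A11 (69 GB) in tape 6; 131 GB remain.
Put A12 (73 GB) in tape 6; 58 GB remain.
Put A13 (85 GB) in tape 7; 115 GB remain.
Put A14 (81 GB) in tape 7; 34 GB remain.
Put A15 (84 GB) in tape 8; 116 GB remain.
Final tapes: [75,77] [85,66] [78,78] [80,74] [85,71] [69,73] [85,81] [84].

8 tapes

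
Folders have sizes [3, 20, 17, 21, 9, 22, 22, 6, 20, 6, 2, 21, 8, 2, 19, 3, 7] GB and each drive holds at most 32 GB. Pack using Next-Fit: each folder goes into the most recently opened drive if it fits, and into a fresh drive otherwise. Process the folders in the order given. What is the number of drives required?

Put 3 GB in drive 1; 29 GB remain.
Put 20 GB in drive 1; 9 GB remain.
Put 17 GB in drive 2; 15 GB remain.
Put 21 GB in drive 3; 11 GB remain.
Put 9 GB in drive 3; 2 GB remain.
Put 22 GB in drive 4; 10 GB remain.
Put 22 GB in drive 5; 10 GB remain.
Put 6 GB in drive 5; 4 GB remain.
Put 20 GB in drive 6; 12 GB remain.
Put 6 GB in drive 6; 6 GB remain.
Put 2 GB in drive 6; 4 GB remain.
Put 21 GB in drive 7; 11 GB remain.
Put 8 GB in drive 7; 3 GB remain.
Put 2 GB in drive 7; 1 GB remain.
Put 19 GB in drive 8; 13 GB remain.
Put 3 GB in drive 8; 10 GB remain.
Put 7 GB in drive 8; 3 GB remain.

8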